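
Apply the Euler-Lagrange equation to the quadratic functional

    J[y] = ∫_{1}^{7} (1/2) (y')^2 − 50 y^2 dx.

The Lagrangian is L = (1/2) (y')^2 − 50 y^2.
Compute ∂L/∂y = -100y, ∂L/∂y' = y'.
The Euler-Lagrange equation d/dx(∂L/∂y') − ∂L/∂y = 0 reduces to
    y'' + 100 y = 0.
Its general solution is
    y(x) = A sin(10x) + B cos(10x),
with A, B fixed by the endpoint conditions.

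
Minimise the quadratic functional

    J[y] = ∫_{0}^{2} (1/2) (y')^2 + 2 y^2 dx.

The Lagrangian is L = (1/2) (y')^2 + 2 y^2.
Compute ∂L/∂y = 4y, ∂L/∂y' = y'.
The Euler-Lagrange equation d/dx(∂L/∂y') − ∂L/∂y = 0 reduces to
    y'' − 4 y = 0.
Its general solution is
    y(x) = A e^(2x) + B e^(−2x),
with A, B fixed by the endpoint conditions.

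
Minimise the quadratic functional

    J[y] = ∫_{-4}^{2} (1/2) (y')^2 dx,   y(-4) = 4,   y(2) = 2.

The Lagrangian is L = (1/2) (y')^2.
Compute ∂L/∂y = 0, ∂L/∂y' = y'.
The Euler-Lagrange equation d/dx(∂L/∂y') − ∂L/∂y = 0 reduces to
    y'' = 0.
Its general solution is
    y(x) = A x + B,
with A, B fixed by the endpoint conditions.
Applying the endpoint conditions y(-4) = 4 and y(2) = 2: solve A·-4 + B = 4 and A·2 + B = 2. Subtracting gives A(2 − -4) = 2 − 4, so A = -1/3, and B = 4 − A·-4 = 8/3. Therefore
    y(x) = (-1/3) x + 8/3.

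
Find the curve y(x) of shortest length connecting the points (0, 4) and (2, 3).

Arc-length functional: J[y] = ∫ sqrt(1 + (y')^2) dx.
Lagrangian L = sqrt(1 + (y')^2) has no explicit y dependence, so ∂L/∂y = 0 and the Euler-Lagrange equation gives
    d/dx( y' / sqrt(1 + (y')^2) ) = 0  ⇒  y' / sqrt(1 + (y')^2) = const.
Hence y' is constant, so y(x) is affine.
Fitting the endpoints (0, 4) and (2, 3):
    slope m = (3 − 4) / (2 − 0) = -1/2,
    intercept c = 4 − m·0 = 4.
Extremal: y(x) = (-1/2) x + 4.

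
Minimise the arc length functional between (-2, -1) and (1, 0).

Arc-length functional: J[y] = ∫ sqrt(1 + (y')^2) dx.
Lagrangian L = sqrt(1 + (y')^2) has no explicit y dependence, so ∂L/∂y = 0 and the Euler-Lagrange equation gives
    d/dx( y' / sqrt(1 + (y')^2) ) = 0  ⇒  y' / sqrt(1 + (y')^2) = const.
Hence y' is constant, so y(x) is affine.
Fitting the endpoints (-2, -1) and (1, 0):
    slope m = (0 − (-1)) / (1 − (-2)) = 1/3,
    intercept c = (-1) − m·(-2) = -1/3.
Extremal: y(x) = (1/3) x - 1/3.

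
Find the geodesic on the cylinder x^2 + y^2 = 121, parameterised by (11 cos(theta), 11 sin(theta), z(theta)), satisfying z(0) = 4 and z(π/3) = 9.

Parameterise the cylinder of radius R = 11 as
    r(θ) = (11 cos θ, 11 sin θ, z(θ)).
The arc-length element is
    ds = sqrt(121 + (dz/dθ)^2) dθ,
so the Lagrangian is L = sqrt(121 + z'^2).
L depends on z' only, not on z or θ, so ∂L/∂z = 0 and
    ∂L/∂z' = z' / sqrt(121 + z'^2).
The Euler-Lagrange equation gives
    d/dθ( z' / sqrt(121 + z'^2) ) = 0,
so z' is constant. Integrating once:
    z(θ) = a θ + b,
a helix on the cylinder (a straight line when the cylinder is unrolled). The constants a, b are determined by the endpoint conditions.
With endpoint conditions z(0) = 4 and z(π/3) = 9: from z(0) = b we get b = 4, and a·π/3 + 4 = 9 gives a = 15/π, so
    z(θ) = (15/π) θ + 4.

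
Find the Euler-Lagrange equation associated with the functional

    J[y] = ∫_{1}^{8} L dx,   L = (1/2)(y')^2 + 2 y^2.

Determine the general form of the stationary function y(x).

The Lagrangian is L = (1/2)(y')^2 + 2 y^2.
∂L/∂y = 4y.
∂L/∂y' = y'.
The Euler-Lagrange equation d/dx(∂L/∂y') − ∂L/∂y = 0 becomes:
    y'' - 4 y = 0
General solution: y(x) = A e^(2x) + B e^(-2x), where A and B are arbitrary constants fixed by the endpoint conditions.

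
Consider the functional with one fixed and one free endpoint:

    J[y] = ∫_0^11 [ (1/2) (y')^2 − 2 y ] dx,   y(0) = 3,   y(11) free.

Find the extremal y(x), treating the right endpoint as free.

The Lagrangian L = (1/2) (y')^2 − 2 y gives
    ∂L/∂y = −2,   ∂L/∂y' = y'.
Euler-Lagrange: d/dx(y') − (−2) = 0, i.e. y'' + 2 = 0, so
    y(x) = −(2/2) x^2 + C1 x + C2.
Fixed left endpoint y(0) = 3 ⇒ C2 = 3.
The right endpoint x = 11 is free, so the natural (transversality) condition is ∂L/∂y' |_{x=11} = 0, i.e. y'(11) = 0.
Compute y'(x) = −2 x + C1, so y'(11) = −22 + C1 = 0 ⇒ C1 = 22.
Therefore the extremal is
    y(x) = −x^2 + 22 x + 3.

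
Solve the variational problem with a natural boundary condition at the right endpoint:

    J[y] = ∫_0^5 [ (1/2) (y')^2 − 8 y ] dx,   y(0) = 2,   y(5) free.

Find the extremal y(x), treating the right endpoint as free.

The Lagrangian L = (1/2) (y')^2 − 8 y gives
    ∂L/∂y = −8,   ∂L/∂y' = y'.
Euler-Lagrange: d/dx(y') − (−8) = 0, i.e. y'' + 8 = 0, so
    y(x) = −(8/2) x^2 + C1 x + C2.
Fixed left endpoint y(0) = 2 ⇒ C2 = 2.
The right endpoint x = 5 is free, so the natural (transversality) condition is ∂L/∂y' |_{x=5} = 0, i.e. y'(5) = 0.
Compute y'(x) = −8 x + C1, so y'(5) = −40 + C1 = 0 ⇒ C1 = 40.
Therefore the extremal is
    y(x) = −4 x^2 + 40 x + 2.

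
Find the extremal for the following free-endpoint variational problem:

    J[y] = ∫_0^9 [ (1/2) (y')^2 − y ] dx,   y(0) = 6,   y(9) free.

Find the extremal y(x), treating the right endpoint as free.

The Lagrangian L = (1/2) (y')^2 − y gives
    ∂L/∂y = −1,   ∂L/∂y' = y'.
Euler-Lagrange: d/dx(y') − (−1) = 0, i.e. y'' + 1 = 0, so
    y(x) = −(1/2) x^2 + C1 x + C2.
Fixed left endpoint y(0) = 6 ⇒ C2 = 6.
The right endpoint x = 9 is free, so the natural (transversality) condition is ∂L/∂y' |_{x=9} = 0, i.e. y'(9) = 0.
Compute y'(x) = −1 x + C1, so y'(9) = −9 + C1 = 0 ⇒ C1 = 9.
Therefore the extremal is
    y(x) = −x^2/2 + 9 x + 6.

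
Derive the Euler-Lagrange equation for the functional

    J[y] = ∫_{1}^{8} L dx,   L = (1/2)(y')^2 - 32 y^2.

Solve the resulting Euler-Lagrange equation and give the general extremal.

The Lagrangian is L = (1/2)(y')^2 - 32 y^2.
∂L/∂y = -64y.
∂L/∂y' = y'.
The Euler-Lagrange equation d/dx(∂L/∂y') − ∂L/∂y = 0 becomes:
    y'' + 64 y = 0
General solution: y(x) = A sin(8x) + B cos(8x), where A and B are arbitrary constants fixed by the endpoint conditions.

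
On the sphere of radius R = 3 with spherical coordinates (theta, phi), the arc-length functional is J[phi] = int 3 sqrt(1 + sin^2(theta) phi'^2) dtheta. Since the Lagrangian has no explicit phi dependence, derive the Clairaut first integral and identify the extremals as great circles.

On the sphere of radius R = 3 with spherical coordinates (θ, φ), the induced metric is
    ds^2 = 9(dθ^2 + sin^2(θ) dφ^2).
Parameterise by θ; the arc-length functional is
    J[φ] = ∫ 3 sqrt(1 + sin^2(θ) (dφ/dθ)^2) dθ,
so L = 3 sqrt(1 + sin^2(θ) φ'^2). Compute
    ∂L/∂φ = 0  (L has no explicit φ dependence),
    ∂L/∂φ' = 3 sin^2(θ) φ' / sqrt(1 + sin^2(θ) φ'^2).
Since ∂L/∂φ = 0, the Euler-Lagrange equation
    d/dθ(∂L/∂φ') − ∂L/∂φ = 0
reduces to d/dθ(∂L/∂φ') = 0, i.e. the momentum conjugate to φ is conserved:
    3 sin^2(θ) φ' / sqrt(1 + sin^2(θ) φ'^2) = C.
The overall factor of 3 is constant, so dividing through gives Clairaut's relation sin^2(θ) φ' / sqrt(1 + sin^2(θ) φ'^2) = C' (with C' = C/3). Solving for φ' and integrating gives the great-circle family
    cot(θ) = A cos(φ − φ_0),
i.e. the intersection of the sphere with a plane through the origin. The two constants A and φ_0 (equivalently C and one phase) are fixed by the two endpoint conditions.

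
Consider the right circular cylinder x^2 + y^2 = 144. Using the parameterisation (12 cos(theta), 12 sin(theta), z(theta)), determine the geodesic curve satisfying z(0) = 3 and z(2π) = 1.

Parameterise the cylinder of radius R = 12 as
    r(θ) = (12 cos θ, 12 sin θ, z(θ)).
The arc-length element is
    ds = sqrt(144 + (dz/dθ)^2) dθ,
so the Lagrangian is L = sqrt(144 + z'^2).
L depends on z' only, not on z or θ, so ∂L/∂z = 0 and
    ∂L/∂z' = z' / sqrt(144 + z'^2).
The Euler-Lagrange equation gives
    d/dθ( z' / sqrt(144 + z'^2) ) = 0,
so z' is constant. Integrating once:
    z(θ) = a θ + b,
a helix on the cylinder (a straight line when the cylinder is unrolled). The constants a, b are determined by the endpoint conditions.
With endpoint conditions z(0) = 3 and z(2π) = 1: from z(0) = b we get b = 3, and a·2π + 3 = 1 gives a = -1/π, so
    z(θ) = (-1/π) θ + 3.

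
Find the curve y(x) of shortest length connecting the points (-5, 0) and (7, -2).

Arc-length functional: J[y] = ∫ sqrt(1 + (y')^2) dx.
Lagrangian L = sqrt(1 + (y')^2) has no explicit y dependence, so ∂L/∂y = 0 and the Euler-Lagrange equation gives
    d/dx( y' / sqrt(1 + (y')^2) ) = 0  ⇒  y' / sqrt(1 + (y')^2) = const.
Hence y' is constant, so y(x) is affine.
Fitting the endpoints (-5, 0) and (7, -2):
    slope m = ((-2) − 0) / (7 − (-5)) = -1/6,
    intercept c = 0 − m·(-5) = -5/6.
Extremal: y(x) = (-1/6) x - 5/6.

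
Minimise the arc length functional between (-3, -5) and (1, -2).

Arc-length functional: J[y] = ∫ sqrt(1 + (y')^2) dx.
Lagrangian L = sqrt(1 + (y')^2) has no explicit y dependence, so ∂L/∂y = 0 and the Euler-Lagrange equation gives
    d/dx( y' / sqrt(1 + (y')^2) ) = 0  ⇒  y' / sqrt(1 + (y')^2) = const.
Hence y' is constant, so y(x) is affine.
Fitting the endpoints (-3, -5) and (1, -2):
    slope m = ((-2) − (-5)) / (1 − (-3)) = 3/4,
    intercept c = (-5) − m·(-3) = -11/4.
Extremal: y(x) = (3/4) x - 11/4.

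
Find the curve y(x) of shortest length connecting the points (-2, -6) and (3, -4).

Arc-length functional: J[y] = ∫ sqrt(1 + (y')^2) dx.
Lagrangian L = sqrt(1 + (y')^2) has no explicit y dependence, so ∂L/∂y = 0 and the Euler-Lagrange equation gives
    d/dx( y' / sqrt(1 + (y')^2) ) = 0  ⇒  y' / sqrt(1 + (y')^2) = const.
Hence y' is constant, so y(x) is affine.
Fitting the endpoints (-2, -6) and (3, -4):
    slope m = ((-4) − (-6)) / (3 − (-2)) = 2/5,
    intercept c = (-6) − m·(-2) = -26/5.
Extremal: y(x) = (2/5) x - 26/5.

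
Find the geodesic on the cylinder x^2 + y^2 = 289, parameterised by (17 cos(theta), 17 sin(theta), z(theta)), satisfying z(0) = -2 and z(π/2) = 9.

Parameterise the cylinder of radius R = 17 as
    r(θ) = (17 cos θ, 17 sin θ, z(θ)).
The arc-length element is
    ds = sqrt(289 + (dz/dθ)^2) dθ,
so the Lagrangian is L = sqrt(289 + z'^2).
L depends on z' only, not on z or θ, so ∂L/∂z = 0 and
    ∂L/∂z' = z' / sqrt(289 + z'^2).
The Euler-Lagrange equation gives
    d/dθ( z' / sqrt(289 + z'^2) ) = 0,
so z' is constant. Integrating once:
    z(θ) = a θ + b,
a helix on the cylinder (a straight line when the cylinder is unrolled). The constants a, b are determined by the endpoint conditions.
With endpoint conditions z(0) = -2 and z(π/2) = 9: from z(0) = b we get b = -2, and a·π/2 + -2 = 9 gives a = 22/π, so
    z(θ) = (22/π) θ − 2.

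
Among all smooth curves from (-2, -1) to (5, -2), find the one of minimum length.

Arc-length functional: J[y] = ∫ sqrt(1 + (y')^2) dx.
Lagrangian L = sqrt(1 + (y')^2) has no explicit y dependence, so ∂L/∂y = 0 and the Euler-Lagrange equation gives
    d/dx( y' / sqrt(1 + (y')^2) ) = 0  ⇒  y' / sqrt(1 + (y')^2) = const.
Hence y' is constant, so y(x) is affine.
Fitting the endpoints (-2, -1) and (5, -2):
    slope m = ((-2) − (-1)) / (5 − (-2)) = -1/7,
    intercept c = (-1) − m·(-2) = -9/7.
Extremal: y(x) = (-1/7) x - 9/7.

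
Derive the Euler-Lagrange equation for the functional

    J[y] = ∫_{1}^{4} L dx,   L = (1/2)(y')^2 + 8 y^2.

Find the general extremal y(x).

The Lagrangian is L = (1/2)(y')^2 + 8 y^2.
∂L/∂y = 16y.
∂L/∂y' = y'.
The Euler-Lagrange equation d/dx(∂L/∂y') − ∂L/∂y = 0 becomes:
    y'' - 16 y = 0
General solution: y(x) = A e^(4x) + B e^(-4x), where A and B are arbitrary constants fixed by the endpoint conditions.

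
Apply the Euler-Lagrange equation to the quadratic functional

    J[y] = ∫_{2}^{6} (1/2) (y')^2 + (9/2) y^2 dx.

The Lagrangian is L = (1/2) (y')^2 + (9/2) y^2.
Compute ∂L/∂y = 9y, ∂L/∂y' = y'.
The Euler-Lagrange equation d/dx(∂L/∂y') − ∂L/∂y = 0 reduces to
    y'' − 9 y = 0.
Its general solution is
    y(x) = A e^(3x) + B e^(−3x),
with A, B fixed by the endpoint conditions.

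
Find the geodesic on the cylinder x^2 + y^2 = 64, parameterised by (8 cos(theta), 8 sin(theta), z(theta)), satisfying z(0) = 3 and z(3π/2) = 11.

Parameterise the cylinder of radius R = 8 as
    r(θ) = (8 cos θ, 8 sin θ, z(θ)).
The arc-length element is
    ds = sqrt(64 + (dz/dθ)^2) dθ,
so the Lagrangian is L = sqrt(64 + z'^2).
L depends on z' only, not on z or θ, so ∂L/∂z = 0 and
    ∂L/∂z' = z' / sqrt(64 + z'^2).
The Euler-Lagrange equation gives
    d/dθ( z' / sqrt(64 + z'^2) ) = 0,
so z' is constant. Integrating once:
    z(θ) = a θ + b,
a helix on the cylinder (a straight line when the cylinder is unrolled). The constants a, b are determined by the endpoint conditions.
With endpoint conditions z(0) = 3 and z(3π/2) = 11: from z(0) = b we get b = 3, and a·3π/2 + 3 = 11 gives a = 16/(3π), so
    z(θ) = (16/(3π)) θ + 3.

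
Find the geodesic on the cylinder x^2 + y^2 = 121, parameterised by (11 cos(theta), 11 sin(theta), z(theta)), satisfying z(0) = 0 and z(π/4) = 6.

Parameterise the cylinder of radius R = 11 as
    r(θ) = (11 cos θ, 11 sin θ, z(θ)).
The arc-length element is
    ds = sqrt(121 + (dz/dθ)^2) dθ,
so the Lagrangian is L = sqrt(121 + z'^2).
L depends on z' only, not on z or θ, so ∂L/∂z = 0 and
    ∂L/∂z' = z' / sqrt(121 + z'^2).
The Euler-Lagrange equation gives
    d/dθ( z' / sqrt(121 + z'^2) ) = 0,
so z' is constant. Integrating once:
    z(θ) = a θ + b,
a helix on the cylinder (a straight line when the cylinder is unrolled). The constants a, b are determined by the endpoint conditions.
With endpoint conditions z(0) = 0 and z(π/4) = 6: from z(0) = b we get b = 0, and a·π/4 + 0 = 6 gives a = 24/π, so
    z(θ) = (24/π) θ.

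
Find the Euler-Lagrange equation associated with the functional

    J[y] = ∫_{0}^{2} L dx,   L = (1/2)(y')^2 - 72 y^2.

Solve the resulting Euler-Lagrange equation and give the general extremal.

The Lagrangian is L = (1/2)(y')^2 - 72 y^2.
∂L/∂y = -144y.
∂L/∂y' = y'.
The Euler-Lagrange equation d/dx(∂L/∂y') − ∂L/∂y = 0 becomes:
    y'' + 144 y = 0
General solution: y(x) = A sin(12x) + B cos(12x), where A and B are arbitrary constants fixed by the endpoint conditions.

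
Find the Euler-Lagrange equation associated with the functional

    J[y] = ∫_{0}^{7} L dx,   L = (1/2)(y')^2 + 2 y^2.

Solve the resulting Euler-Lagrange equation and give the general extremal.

The Lagrangian is L = (1/2)(y')^2 + 2 y^2.
∂L/∂y = 4y.
∂L/∂y' = y'.
The Euler-Lagrange equation d/dx(∂L/∂y') − ∂L/∂y = 0 becomes:
    y'' - 4 y = 0
General solution: y(x) = A e^(2x) + B e^(-2x), where A and B are arbitrary constants fixed by the endpoint conditions.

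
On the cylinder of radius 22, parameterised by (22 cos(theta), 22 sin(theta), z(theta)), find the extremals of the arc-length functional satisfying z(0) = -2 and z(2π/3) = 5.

Parameterise the cylinder of radius R = 22 as
    r(θ) = (22 cos θ, 22 sin θ, z(θ)).
The arc-length element is
    ds = sqrt(484 + (dz/dθ)^2) dθ,
so the Lagrangian is L = sqrt(484 + z'^2).
L depends on z' only, not on z or θ, so ∂L/∂z = 0 and
    ∂L/∂z' = z' / sqrt(484 + z'^2).
The Euler-Lagrange equation gives
    d/dθ( z' / sqrt(484 + z'^2) ) = 0,
so z' is constant. Integrating once:
    z(θ) = a θ + b,
a helix on the cylinder (a straight line when the cylinder is unrolled). The constants a, b are determined by the endpoint conditions.
With endpoint conditions z(0) = -2 and z(2π/3) = 5: from z(0) = b we get b = -2, and a·2π/3 + -2 = 5 gives a = 21/(2π), so
    z(θ) = (21/(2π)) θ − 2.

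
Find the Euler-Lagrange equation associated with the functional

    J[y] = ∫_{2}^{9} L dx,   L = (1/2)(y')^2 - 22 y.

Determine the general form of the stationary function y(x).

The Lagrangian is L = (1/2)(y')^2 - 22 y.
∂L/∂y = -22.
∂L/∂y' = y'.
The Euler-Lagrange equation d/dx(∂L/∂y') − ∂L/∂y = 0 becomes:
    y'' + 22 = 0
General solution: y(x) = -11 x^2 + A x + B, where A and B are arbitrary constants fixed by the endpoint conditions.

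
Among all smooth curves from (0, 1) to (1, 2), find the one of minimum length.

Arc-length functional: J[y] = ∫ sqrt(1 + (y')^2) dx.
Lagrangian L = sqrt(1 + (y')^2) has no explicit y dependence, so ∂L/∂y = 0 and the Euler-Lagrange equation gives
    d/dx( y' / sqrt(1 + (y')^2) ) = 0  ⇒  y' / sqrt(1 + (y')^2) = const.
Hence y' is constant, so y(x) is affine.
Fitting the endpoints (0, 1) and (1, 2):
    slope m = (2 − 1) / (1 − 0) = 1,
    intercept c = 1 − m·0 = 1.
Extremal: y(x) = x + 1.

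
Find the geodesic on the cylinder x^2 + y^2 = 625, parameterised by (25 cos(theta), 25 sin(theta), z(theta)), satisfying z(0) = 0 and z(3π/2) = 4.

Parameterise the cylinder of radius R = 25 as
    r(θ) = (25 cos θ, 25 sin θ, z(θ)).
The arc-length element is
    ds = sqrt(625 + (dz/dθ)^2) dθ,
so the Lagrangian is L = sqrt(625 + z'^2).
L depends on z' only, not on z or θ, so ∂L/∂z = 0 and
    ∂L/∂z' = z' / sqrt(625 + z'^2).
The Euler-Lagrange equation gives
    d/dθ( z' / sqrt(625 + z'^2) ) = 0,
so z' is constant. Integrating once:
    z(θ) = a θ + b,
a helix on the cylinder (a straight line when the cylinder is unrolled). The constants a, b are determined by the endpoint conditions.
With endpoint conditions z(0) = 0 and z(3π/2) = 4: from z(0) = b we get b = 0, and a·3π/2 + 0 = 4 gives a = 8/(3π), so
    z(θ) = (8/(3π)) θ.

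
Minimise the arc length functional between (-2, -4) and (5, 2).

Arc-length functional: J[y] = ∫ sqrt(1 + (y')^2) dx.
Lagrangian L = sqrt(1 + (y')^2) has no explicit y dependence, so ∂L/∂y = 0 and the Euler-Lagrange equation gives
    d/dx( y' / sqrt(1 + (y')^2) ) = 0  ⇒  y' / sqrt(1 + (y')^2) = const.
Hence y' is constant, so y(x) is affine.
Fitting the endpoints (-2, -4) and (5, 2):
    slope m = (2 − (-4)) / (5 − (-2)) = 6/7,
    intercept c = (-4) − m·(-2) = -16/7.
Extremal: y(x) = (6/7) x - 16/7.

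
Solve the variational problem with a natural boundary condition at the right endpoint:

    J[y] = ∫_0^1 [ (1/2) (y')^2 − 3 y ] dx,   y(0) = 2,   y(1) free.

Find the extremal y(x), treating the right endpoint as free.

The Lagrangian L = (1/2) (y')^2 − 3 y gives
    ∂L/∂y = −3,   ∂L/∂y' = y'.
Euler-Lagrange: d/dx(y') − (−3) = 0, i.e. y'' + 3 = 0, so
    y(x) = −(3/2) x^2 + C1 x + C2.
Fixed left endpoint y(0) = 2 ⇒ C2 = 2.
The right endpoint x = 1 is free, so the natural (transversality) condition is ∂L/∂y' |_{x=1} = 0, i.e. y'(1) = 0.
Compute y'(x) = −3 x + C1, so y'(1) = −3 + C1 = 0 ⇒ C1 = 3.
Therefore the extremal is
    y(x) = −(3/2) x^2 + 3 x + 2.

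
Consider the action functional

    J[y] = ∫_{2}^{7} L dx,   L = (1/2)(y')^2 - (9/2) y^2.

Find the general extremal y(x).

The Lagrangian is L = (1/2)(y')^2 - (9/2) y^2.
∂L/∂y = -9y.
∂L/∂y' = y'.
The Euler-Lagrange equation d/dx(∂L/∂y') − ∂L/∂y = 0 becomes:
    y'' + 9 y = 0
General solution: y(x) = A sin(3x) + B cos(3x), where A and B are arbitrary constants fixed by the endpoint conditions.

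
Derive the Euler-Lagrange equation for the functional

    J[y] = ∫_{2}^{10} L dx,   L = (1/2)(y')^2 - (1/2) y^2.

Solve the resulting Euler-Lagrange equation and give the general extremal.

The Lagrangian is L = (1/2)(y')^2 - (1/2) y^2.
∂L/∂y = -y.
∂L/∂y' = y'.
The Euler-Lagrange equation d/dx(∂L/∂y') − ∂L/∂y = 0 becomes:
    y'' + y = 0
General solution: y(x) = A sin(x) + B cos(x), where A and B are arbitrary constants fixed by the endpoint conditions.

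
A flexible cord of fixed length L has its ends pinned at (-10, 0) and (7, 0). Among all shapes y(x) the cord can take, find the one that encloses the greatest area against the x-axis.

Set up the augmented Lagrangian using a multiplier λ for the length constraint:
    F(y, y') = y − λ sqrt(1 + y'^2).
F has no explicit x dependence, so the Beltrami identity yields a first integral
    F − y' ∂F/∂y' = C.
Compute ∂F/∂y' = −λ y' / sqrt(1 + y'^2). Then
    y − λ sqrt(1 + y'^2) + λ y'^2 / sqrt(1 + y'^2) = C
    ⇒  y − λ / sqrt(1 + y'^2) = C.
Solving for y' and integrating gives
    (x − a)^2 + (y − b)^2 = λ^2,
a circular arc of radius λ. The constants a, b are determined by the endpoint conditions y(-10) = y(7) = 0, and λ is fixed implicitly by the length constraint
    ∫_{-10}^{7} sqrt(1 + y'^2) dx = L.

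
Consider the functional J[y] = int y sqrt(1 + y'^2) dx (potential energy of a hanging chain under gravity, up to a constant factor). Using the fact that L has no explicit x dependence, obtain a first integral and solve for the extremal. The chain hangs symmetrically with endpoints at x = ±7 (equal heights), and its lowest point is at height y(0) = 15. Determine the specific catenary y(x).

The Lagrangian L(y, y') = y sqrt(1 + y'^2) has no explicit x dependence, so the Beltrami identity applies:
    L − y' ∂L/∂y' = C.
Compute ∂L/∂y' = y · y' / sqrt(1 + y'^2). Then
    L − y' ∂L/∂y'
    = y sqrt(1 + y'^2) − y · y'^2 / sqrt(1 + y'^2)
    = y (1 + y'^2 − y'^2) / sqrt(1 + y'^2)
    = y / sqrt(1 + y'^2) = C.
Squaring gives y^2 = C^2 (1 + y'^2), i.e.
    y'^2 = y^2 / C^2 − 1.
Separating variables,
    dy / sqrt(y^2 − C^2) = dx / C,
and integrating gives arccosh(y / C) = (x − a)/C, so
    y(x) = C cosh((x − a)/C),
the catenary. The constants C and a are fixed by the two endpoint conditions (and, for the hanging-chain problem, the length constraint selects C).
Now fit the given data. The endpoints x = ±7 are symmetric at equal height, so the catenary is even about its minimum: a = 0 and y(x) = C cosh(x/C). The lowest point is y(0) = C cosh(0) = C, and we are told y(0) = 15, so C = 15. Therefore
    y(x) = 15 cosh(x/15),
and at the endpoints
    y(±7) = 15 cosh(7/15).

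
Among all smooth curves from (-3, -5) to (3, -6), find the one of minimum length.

Arc-length functional: J[y] = ∫ sqrt(1 + (y')^2) dx.
Lagrangian L = sqrt(1 + (y')^2) has no explicit y dependence, so ∂L/∂y = 0 and the Euler-Lagrange equation gives
    d/dx( y' / sqrt(1 + (y')^2) ) = 0  ⇒  y' / sqrt(1 + (y')^2) = const.
Hence y' is constant, so y(x) is affine.
Fitting the endpoints (-3, -5) and (3, -6):
    slope m = ((-6) − (-5)) / (3 − (-3)) = -1/6,
    intercept c = (-5) − m·(-3) = -11/2.
Extremal: y(x) = (-1/6) x - 11/2.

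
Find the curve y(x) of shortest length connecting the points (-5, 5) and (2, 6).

Arc-length functional: J[y] = ∫ sqrt(1 + (y')^2) dx.
Lagrangian L = sqrt(1 + (y')^2) has no explicit y dependence, so ∂L/∂y = 0 and the Euler-Lagrange equation gives
    d/dx( y' / sqrt(1 + (y')^2) ) = 0  ⇒  y' / sqrt(1 + (y')^2) = const.
Hence y' is constant, so y(x) is affine.
Fitting the endpoints (-5, 5) and (2, 6):
    slope m = (6 − 5) / (2 − (-5)) = 1/7,
    intercept c = 5 − m·(-5) = 40/7.
Extremal: y(x) = (1/7) x + 40/7.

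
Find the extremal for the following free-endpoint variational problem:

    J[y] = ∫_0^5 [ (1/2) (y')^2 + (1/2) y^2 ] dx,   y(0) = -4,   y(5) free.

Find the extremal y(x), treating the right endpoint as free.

The Lagrangian L = (1/2) (y')^2 + (1/2) y^2 gives
    ∂L/∂y = 1 y,   ∂L/∂y' = y'.
Euler-Lagrange: y'' − y = 0.
With k = 1, the general solution is
    y(x) = A cosh(x) + B sinh(x).
Fixed left endpoint y(0) = -4 ⇒ A = -4.
The right endpoint x = 5 is free, so the natural (transversality) condition is ∂L/∂y' |_{x=5} = 0, i.e. y'(5) = 0.
Compute y'(x) = A k sinh(k x) + B k cosh(k x), so
    y'(5) = A k sinh(k·5) + B k cosh(k·5) = 0
    ⇒ B = −A tanh(k·5) = 4 tanh(1·5).
Therefore the extremal is
    y(x) = −4 cosh(1 x) + 4 tanh(1·5) sinh(1 x).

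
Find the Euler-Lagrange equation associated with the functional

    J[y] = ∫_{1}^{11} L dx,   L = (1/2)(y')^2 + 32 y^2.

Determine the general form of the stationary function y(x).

The Lagrangian is L = (1/2)(y')^2 + 32 y^2.
∂L/∂y = 64y.
∂L/∂y' = y'.
The Euler-Lagrange equation d/dx(∂L/∂y') − ∂L/∂y = 0 becomes:
    y'' - 64 y = 0
General solution: y(x) = A e^(8x) + B e^(-8x), where A and B are arbitrary constants fixed by the endpoint conditions.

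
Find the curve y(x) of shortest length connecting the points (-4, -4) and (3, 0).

Arc-length functional: J[y] = ∫ sqrt(1 + (y')^2) dx.
Lagrangian L = sqrt(1 + (y')^2) has no explicit y dependence, so ∂L/∂y = 0 and the Euler-Lagrange equation gives
    d/dx( y' / sqrt(1 + (y')^2) ) = 0  ⇒  y' / sqrt(1 + (y')^2) = const.
Hence y' is constant, so y(x) is affine.
Fitting the endpoints (-4, -4) and (3, 0):
    slope m = (0 − (-4)) / (3 − (-4)) = 4/7,
    intercept c = (-4) − m·(-4) = -12/7.
Extremal: y(x) = (4/7) x - 12/7.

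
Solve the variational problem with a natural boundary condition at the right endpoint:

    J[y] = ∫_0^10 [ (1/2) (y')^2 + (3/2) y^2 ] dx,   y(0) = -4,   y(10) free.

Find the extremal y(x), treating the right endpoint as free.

The Lagrangian L = (1/2) (y')^2 + (3/2) y^2 gives
    ∂L/∂y = 3 y,   ∂L/∂y' = y'.
Euler-Lagrange: y'' − 3 y = 0.
With k = sqrt(3), the general solution is
    y(x) = A cosh(sqrt(3) x) + B sinh(sqrt(3) x).
Fixed left endpoint y(0) = -4 ⇒ A = -4.
The right endpoint x = 10 is free, so the natural (transversality) condition is ∂L/∂y' |_{x=10} = 0, i.e. y'(10) = 0.
Compute y'(x) = A k sinh(k x) + B k cosh(k x), so
    y'(10) = A k sinh(k·10) + B k cosh(k·10) = 0
    ⇒ B = −A tanh(k·10) = 4 tanh(sqrt(3)·10).
Therefore the extremal is
    y(x) = −4 cosh(sqrt(3) x) + 4 tanh(sqrt(3)·10) sinh(sqrt(3) x).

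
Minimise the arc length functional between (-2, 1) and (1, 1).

Arc-length functional: J[y] = ∫ sqrt(1 + (y')^2) dx.
Lagrangian L = sqrt(1 + (y')^2) has no explicit y dependence, so ∂L/∂y = 0 and the Euler-Lagrange equation gives
    d/dx( y' / sqrt(1 + (y')^2) ) = 0  ⇒  y' / sqrt(1 + (y')^2) = const.
Hence y' is constant, so y(x) is affine.
Fitting the endpoints (-2, 1) and (1, 1):
    slope m = (1 − 1) / (1 − (-2)) = 0,
    intercept c = 1 − m·(-2) = 1.
Extremal: y(x) = 1.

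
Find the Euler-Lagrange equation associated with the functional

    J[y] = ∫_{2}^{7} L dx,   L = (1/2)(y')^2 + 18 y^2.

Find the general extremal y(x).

The Lagrangian is L = (1/2)(y')^2 + 18 y^2.
∂L/∂y = 36y.
∂L/∂y' = y'.
The Euler-Lagrange equation d/dx(∂L/∂y') − ∂L/∂y = 0 becomes:
    y'' - 36 y = 0
General solution: y(x) = A e^(6x) + B e^(-6x), where A and B are arbitrary constants fixed by the endpoint conditions.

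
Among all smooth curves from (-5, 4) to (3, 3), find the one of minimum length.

Arc-length functional: J[y] = ∫ sqrt(1 + (y')^2) dx.
Lagrangian L = sqrt(1 + (y')^2) has no explicit y dependence, so ∂L/∂y = 0 and the Euler-Lagrange equation gives
    d/dx( y' / sqrt(1 + (y')^2) ) = 0  ⇒  y' / sqrt(1 + (y')^2) = const.
Hence y' is constant, so y(x) is affine.
Fitting the endpoints (-5, 4) and (3, 3):
    slope m = (3 − 4) / (3 − (-5)) = -1/8,
    intercept c = 4 − m·(-5) = 27/8.
Extremal: y(x) = (-1/8) x + 27/8.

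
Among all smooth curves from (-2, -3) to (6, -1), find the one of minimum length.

Arc-length functional: J[y] = ∫ sqrt(1 + (y')^2) dx.
Lagrangian L = sqrt(1 + (y')^2) has no explicit y dependence, so ∂L/∂y = 0 and the Euler-Lagrange equation gives
    d/dx( y' / sqrt(1 + (y')^2) ) = 0  ⇒  y' / sqrt(1 + (y')^2) = const.
Hence y' is constant, so y(x) is affine.
Fitting the endpoints (-2, -3) and (6, -1):
    slope m = ((-1) − (-3)) / (6 − (-2)) = 1/4,
    intercept c = (-3) − m·(-2) = -5/2.
Extremal: y(x) = (1/4) x - 5/2.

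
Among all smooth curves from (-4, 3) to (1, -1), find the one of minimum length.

Arc-length functional: J[y] = ∫ sqrt(1 + (y')^2) dx.
Lagrangian L = sqrt(1 + (y')^2) has no explicit y dependence, so ∂L/∂y = 0 and the Euler-Lagrange equation gives
    d/dx( y' / sqrt(1 + (y')^2) ) = 0  ⇒  y' / sqrt(1 + (y')^2) = const.
Hence y' is constant, so y(x) is affine.
Fitting the endpoints (-4, 3) and (1, -1):
    slope m = ((-1) − 3) / (1 − (-4)) = -4/5,
    intercept c = 3 − m·(-4) = -1/5.
Extremal: y(x) = (-4/5) x - 1/5.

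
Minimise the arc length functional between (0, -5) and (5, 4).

Arc-length functional: J[y] = ∫ sqrt(1 + (y')^2) dx.
Lagrangian L = sqrt(1 + (y')^2) has no explicit y dependence, so ∂L/∂y = 0 and the Euler-Lagrange equation gives
    d/dx( y' / sqrt(1 + (y')^2) ) = 0  ⇒  y' / sqrt(1 + (y')^2) = const.
Hence y' is constant, so y(x) is affine.
Fitting the endpoints (0, -5) and (5, 4):
    slope m = (4 − (-5)) / (5 − 0) = 9/5,
    intercept c = (-5) − m·0 = -5.
Extremal: y(x) = (9/5) x - 5.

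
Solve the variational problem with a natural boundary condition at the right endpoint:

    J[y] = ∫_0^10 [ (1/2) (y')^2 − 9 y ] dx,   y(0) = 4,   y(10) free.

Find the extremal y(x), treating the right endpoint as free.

The Lagrangian L = (1/2) (y')^2 − 9 y gives
    ∂L/∂y = −9,   ∂L/∂y' = y'.
Euler-Lagrange: d/dx(y') − (−9) = 0, i.e. y'' + 9 = 0, so
    y(x) = −(9/2) x^2 + C1 x + C2.
Fixed left endpoint y(0) = 4 ⇒ C2 = 4.
The right endpoint x = 10 is free, so the natural (transversality) condition is ∂L/∂y' |_{x=10} = 0, i.e. y'(10) = 0.
Compute y'(x) = −9 x + C1, so y'(10) = −90 + C1 = 0 ⇒ C1 = 90.
Therefore the extremal is
    y(x) = −(9/2) x^2 + 90 x + 4.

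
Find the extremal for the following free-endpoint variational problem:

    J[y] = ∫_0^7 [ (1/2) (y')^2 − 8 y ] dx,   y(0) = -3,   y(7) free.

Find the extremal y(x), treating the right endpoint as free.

The Lagrangian L = (1/2) (y')^2 − 8 y gives
    ∂L/∂y = −8,   ∂L/∂y' = y'.
Euler-Lagrange: d/dx(y') − (−8) = 0, i.e. y'' + 8 = 0, so
    y(x) = −(8/2) x^2 + C1 x + C2.
Fixed left endpoint y(0) = -3 ⇒ C2 = -3.
The right endpoint x = 7 is free, so the natural (transversality) condition is ∂L/∂y' |_{x=7} = 0, i.e. y'(7) = 0.
Compute y'(x) = −8 x + C1, so y'(7) = −56 + C1 = 0 ⇒ C1 = 56.
Therefore the extremal is
    y(x) = −4 x^2 + 56 x − 3.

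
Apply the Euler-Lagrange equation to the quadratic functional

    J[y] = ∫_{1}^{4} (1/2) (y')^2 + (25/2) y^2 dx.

The Lagrangian is L = (1/2) (y')^2 + (25/2) y^2.
Compute ∂L/∂y = 25y, ∂L/∂y' = y'.
The Euler-Lagrange equation d/dx(∂L/∂y') − ∂L/∂y = 0 reduces to
    y'' − 25 y = 0.
Its general solution is
    y(x) = A e^(5x) + B e^(−5x),
with A, B fixed by the endpoint conditions.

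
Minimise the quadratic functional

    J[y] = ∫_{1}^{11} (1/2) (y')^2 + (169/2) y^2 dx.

The Lagrangian is L = (1/2) (y')^2 + (169/2) y^2.
Compute ∂L/∂y = 169y, ∂L/∂y' = y'.
The Euler-Lagrange equation d/dx(∂L/∂y') − ∂L/∂y = 0 reduces to
    y'' − 169 y = 0.
Its general solution is
    y(x) = A e^(13x) + B e^(−13x),
with A, B fixed by the endpoint conditions.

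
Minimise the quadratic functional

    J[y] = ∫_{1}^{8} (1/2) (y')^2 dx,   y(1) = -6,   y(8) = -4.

The Lagrangian is L = (1/2) (y')^2.
Compute ∂L/∂y = 0, ∂L/∂y' = y'.
The Euler-Lagrange equation d/dx(∂L/∂y') − ∂L/∂y = 0 reduces to
    y'' = 0.
Its general solution is
    y(x) = A x + B,
with A, B fixed by the endpoint conditions.
Applying the endpoint conditions y(1) = -6 and y(8) = -4: solve A·1 + B = -6 and A·8 + B = -4. Subtracting gives A(8 − 1) = -4 − -6, so A = 2/7, and B = -6 − A·1 = -44/7. Therefore
    y(x) = (2/7) x - 44/7.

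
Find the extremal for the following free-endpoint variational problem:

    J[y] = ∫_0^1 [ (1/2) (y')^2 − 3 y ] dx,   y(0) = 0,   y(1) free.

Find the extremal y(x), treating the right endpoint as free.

The Lagrangian L = (1/2) (y')^2 − 3 y gives
    ∂L/∂y = −3,   ∂L/∂y' = y'.
Euler-Lagrange: d/dx(y') − (−3) = 0, i.e. y'' + 3 = 0, so
    y(x) = −(3/2) x^2 + C1 x + C2.
Fixed left endpoint y(0) = 0 ⇒ C2 = 0.
The right endpoint x = 1 is free, so the natural (transversality) condition is ∂L/∂y' |_{x=1} = 0, i.e. y'(1) = 0.
Compute y'(x) = −3 x + C1, so y'(1) = −3 + C1 = 0 ⇒ C1 = 3.
Therefore the extremal is
    y(x) = −(3/2) x^2 + 3 x.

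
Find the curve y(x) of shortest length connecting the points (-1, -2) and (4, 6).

Arc-length functional: J[y] = ∫ sqrt(1 + (y')^2) dx.
Lagrangian L = sqrt(1 + (y')^2) has no explicit y dependence, so ∂L/∂y = 0 and the Euler-Lagrange equation gives
    d/dx( y' / sqrt(1 + (y')^2) ) = 0  ⇒  y' / sqrt(1 + (y')^2) = const.
Hence y' is constant, so y(x) is affine.
Fitting the endpoints (-1, -2) and (4, 6):
    slope m = (6 − (-2)) / (4 − (-1)) = 8/5,
    intercept c = (-2) − m·(-1) = -2/5.
Extremal: y(x) = (8/5) x - 2/5.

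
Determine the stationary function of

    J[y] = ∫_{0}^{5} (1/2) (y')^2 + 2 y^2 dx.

The Lagrangian is L = (1/2) (y')^2 + 2 y^2.
Compute ∂L/∂y = 4y, ∂L/∂y' = y'.
The Euler-Lagrange equation d/dx(∂L/∂y') − ∂L/∂y = 0 reduces to
    y'' − 4 y = 0.
Its general solution is
    y(x) = A e^(2x) + B e^(−2x),
with A, B fixed by the endpoint conditions.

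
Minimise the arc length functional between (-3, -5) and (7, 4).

Arc-length functional: J[y] = ∫ sqrt(1 + (y')^2) dx.
Lagrangian L = sqrt(1 + (y')^2) has no explicit y dependence, so ∂L/∂y = 0 and the Euler-Lagrange equation gives
    d/dx( y' / sqrt(1 + (y')^2) ) = 0  ⇒  y' / sqrt(1 + (y')^2) = const.
Hence y' is constant, so y(x) is affine.
Fitting the endpoints (-3, -5) and (7, 4):
    slope m = (4 − (-5)) / (7 − (-3)) = 9/10,
    intercept c = (-5) − m·(-3) = -23/10.
Extremal: y(x) = (9/10) x - 23/10.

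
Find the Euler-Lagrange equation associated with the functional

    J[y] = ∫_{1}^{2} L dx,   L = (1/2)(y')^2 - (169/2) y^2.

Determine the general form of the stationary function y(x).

The Lagrangian is L = (1/2)(y')^2 - (169/2) y^2.
∂L/∂y = -169y.
∂L/∂y' = y'.
The Euler-Lagrange equation d/dx(∂L/∂y') − ∂L/∂y = 0 becomes:
    y'' + 169 y = 0
General solution: y(x) = A sin(13x) + B cos(13x), where A and B are arbitrary constants fixed by the endpoint conditions.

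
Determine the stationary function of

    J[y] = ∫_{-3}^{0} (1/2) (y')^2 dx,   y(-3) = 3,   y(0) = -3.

The Lagrangian is L = (1/2) (y')^2.
Compute ∂L/∂y = 0, ∂L/∂y' = y'.
The Euler-Lagrange equation d/dx(∂L/∂y') − ∂L/∂y = 0 reduces to
    y'' = 0.
Its general solution is
    y(x) = A x + B,
with A, B fixed by the endpoint conditions.
Applying the endpoint conditions y(-3) = 3 and y(0) = -3: solve A·-3 + B = 3 and A·0 + B = -3. Subtracting gives A(0 − -3) = -3 − 3, so A = -2, and B = 3 − A·-3 = -3. Therefore
    y(x) = -2 x - 3.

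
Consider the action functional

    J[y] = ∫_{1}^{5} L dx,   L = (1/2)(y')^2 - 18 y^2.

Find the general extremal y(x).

The Lagrangian is L = (1/2)(y')^2 - 18 y^2.
∂L/∂y = -36y.
∂L/∂y' = y'.
The Euler-Lagrange equation d/dx(∂L/∂y') − ∂L/∂y = 0 becomes:
    y'' + 36 y = 0
General solution: y(x) = A sin(6x) + B cos(6x), where A and B are arbitrary constants fixed by the endpoint conditions.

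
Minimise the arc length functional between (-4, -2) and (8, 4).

Arc-length functional: J[y] = ∫ sqrt(1 + (y')^2) dx.
Lagrangian L = sqrt(1 + (y')^2) has no explicit y dependence, so ∂L/∂y = 0 and the Euler-Lagrange equation gives
    d/dx( y' / sqrt(1 + (y')^2) ) = 0  ⇒  y' / sqrt(1 + (y')^2) = const.
Hence y' is constant, so y(x) is affine.
Fitting the endpoints (-4, -2) and (8, 4):
    slope m = (4 − (-2)) / (8 − (-4)) = 1/2,
    intercept c = (-2) − m·(-4) = 0.
Extremal: y(x) = (1/2) x.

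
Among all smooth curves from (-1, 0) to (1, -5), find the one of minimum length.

Arc-length functional: J[y] = ∫ sqrt(1 + (y')^2) dx.
Lagrangian L = sqrt(1 + (y')^2) has no explicit y dependence, so ∂L/∂y = 0 and the Euler-Lagrange equation gives
    d/dx( y' / sqrt(1 + (y')^2) ) = 0  ⇒  y' / sqrt(1 + (y')^2) = const.
Hence y' is constant, so y(x) is affine.
Fitting the endpoints (-1, 0) and (1, -5):
    slope m = ((-5) − 0) / (1 − (-1)) = -5/2,
    intercept c = 0 − m·(-1) = -5/2.
Extremal: y(x) = (-5/2) x - 5/2.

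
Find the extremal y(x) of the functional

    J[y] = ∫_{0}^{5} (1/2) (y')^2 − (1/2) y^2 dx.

The Lagrangian is L = (1/2) (y')^2 − (1/2) y^2.
Compute ∂L/∂y = -y, ∂L/∂y' = y'.
The Euler-Lagrange equation d/dx(∂L/∂y') − ∂L/∂y = 0 reduces to
    y'' + y = 0.
Its general solution is
    y(x) = A sin(x) + B cos(x),
with A, B fixed by the endpoint conditions.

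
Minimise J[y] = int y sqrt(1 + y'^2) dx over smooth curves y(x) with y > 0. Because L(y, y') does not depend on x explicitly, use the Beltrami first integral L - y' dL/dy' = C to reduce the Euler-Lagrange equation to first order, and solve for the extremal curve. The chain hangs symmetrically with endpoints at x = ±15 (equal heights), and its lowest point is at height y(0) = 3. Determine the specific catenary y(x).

The Lagrangian L(y, y') = y sqrt(1 + y'^2) has no explicit x dependence, so the Beltrami identity applies:
    L − y' ∂L/∂y' = C.
Compute ∂L/∂y' = y · y' / sqrt(1 + y'^2). Then
    L − y' ∂L/∂y'
    = y sqrt(1 + y'^2) − y · y'^2 / sqrt(1 + y'^2)
    = y (1 + y'^2 − y'^2) / sqrt(1 + y'^2)
    = y / sqrt(1 + y'^2) = C.
Squaring gives y^2 = C^2 (1 + y'^2), i.e.
    y'^2 = y^2 / C^2 − 1.
Separating variables,
    dy / sqrt(y^2 − C^2) = dx / C,
and integrating gives arccosh(y / C) = (x − a)/C, so
    y(x) = C cosh((x − a)/C),
the catenary. The constants C and a are fixed by the two endpoint conditions (and, for the hanging-chain problem, the length constraint selects C).
Now fit the given data. The endpoints x = ±15 are symmetric at equal height, so the catenary is even about its minimum: a = 0 and y(x) = C cosh(x/C). The lowest point is y(0) = C cosh(0) = C, and we are told y(0) = 3, so C = 3. Therefore
    y(x) = 3 cosh(x/3),
and at the endpoints
    y(±15) = 3 cosh(15/3).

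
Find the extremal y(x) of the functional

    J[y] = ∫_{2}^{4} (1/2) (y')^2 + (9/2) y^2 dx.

The Lagrangian is L = (1/2) (y')^2 + (9/2) y^2.
Compute ∂L/∂y = 9y, ∂L/∂y' = y'.
The Euler-Lagrange equation d/dx(∂L/∂y') − ∂L/∂y = 0 reduces to
    y'' − 9 y = 0.
Its general solution is
    y(x) = A e^(3x) + B e^(−3x),
with A, B fixed by the endpoint conditions.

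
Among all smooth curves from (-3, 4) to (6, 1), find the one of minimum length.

Arc-length functional: J[y] = ∫ sqrt(1 + (y')^2) dx.
Lagrangian L = sqrt(1 + (y')^2) has no explicit y dependence, so ∂L/∂y = 0 and the Euler-Lagrange equation gives
    d/dx( y' / sqrt(1 + (y')^2) ) = 0  ⇒  y' / sqrt(1 + (y')^2) = const.
Hence y' is constant, so y(x) is affine.
Fitting the endpoints (-3, 4) and (6, 1):
    slope m = (1 − 4) / (6 − (-3)) = -1/3,
    intercept c = 4 − m·(-3) = 3.
Extremal: y(x) = (-1/3) x + 3.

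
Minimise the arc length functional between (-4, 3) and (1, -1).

Arc-length functional: J[y] = ∫ sqrt(1 + (y')^2) dx.
Lagrangian L = sqrt(1 + (y')^2) has no explicit y dependence, so ∂L/∂y = 0 and the Euler-Lagrange equation gives
    d/dx( y' / sqrt(1 + (y')^2) ) = 0  ⇒  y' / sqrt(1 + (y')^2) = const.
Hence y' is constant, so y(x) is affine.
Fitting the endpoints (-4, 3) and (1, -1):
    slope m = ((-1) − 3) / (1 − (-4)) = -4/5,
    intercept c = 3 − m·(-4) = -1/5.
Extremal: y(x) = (-4/5) x - 1/5.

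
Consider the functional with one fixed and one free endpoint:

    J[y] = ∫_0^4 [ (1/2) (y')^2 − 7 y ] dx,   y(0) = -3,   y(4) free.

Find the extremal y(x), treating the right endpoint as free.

The Lagrangian L = (1/2) (y')^2 − 7 y gives
    ∂L/∂y = −7,   ∂L/∂y' = y'.
Euler-Lagrange: d/dx(y') − (−7) = 0, i.e. y'' + 7 = 0, so
    y(x) = −(7/2) x^2 + C1 x + C2.
Fixed left endpoint y(0) = -3 ⇒ C2 = -3.
The right endpoint x = 4 is free, so the natural (transversality) condition is ∂L/∂y' |_{x=4} = 0, i.e. y'(4) = 0.
Compute y'(x) = −7 x + C1, so y'(4) = −28 + C1 = 0 ⇒ C1 = 28.
Therefore the extremal is
    y(x) = −(7/2) x^2 + 28 x − 3.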